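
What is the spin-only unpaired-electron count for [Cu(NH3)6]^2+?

Ammonia is neutral; balancing the +2 overall charge requires Cu(II).
Cu sits in group 11, so the d-electron count is 11 − 2 = 9.
In an octahedral field the d⁹ configuration is t₂g⁶e_g³ (only one arrangement possible), giving 1 unpaired electron.

1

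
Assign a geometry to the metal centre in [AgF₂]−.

Summing ligand charges against the −1 overall charge gives an oxidation state of +1 for silver.
Silver is a group-11 element; Ag(I) is therefore d¹⁰.
Coordination number: 2.
A d¹⁰ ion with only two ligands adopts a linear arrangement (sp hybridisation; no CFSE preference).

linear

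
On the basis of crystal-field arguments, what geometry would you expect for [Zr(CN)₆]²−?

Summing ligand charges against the −2 overall charge gives an oxidation state of +4 for zirconium.
Zr sits in group 4, so the d-electron count is 4 − 4 = 0.
With 6 monodentate ligands the coordination number is 6.
Six donors around a single metal centre give an octahedral coordination sphere.

octahedral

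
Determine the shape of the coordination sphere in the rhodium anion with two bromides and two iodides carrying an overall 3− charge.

square planar

Summing ligand charges against the −3 overall charge gives an oxidation state of +1 for rhodium.
Group 9 minus oxidation state 1 gives a d⁸ configuration.
Coordination number: 4.
A 4d d⁸ ion has a large crystal-field splitting; square planar leaves the high-energy d_{x²−y²} orbital empty and maximises CFSE.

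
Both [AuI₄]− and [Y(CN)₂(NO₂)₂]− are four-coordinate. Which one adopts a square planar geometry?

[AuI₄]−

For [AuI₄]−: Summing ligand charges against the −1 overall charge gives an oxidation state of +3 for gold. Gold is a group-11 element; Au(III) is therefore d⁸. A 5d d⁸ ion has a large crystal-field splitting; square planar leaves the high-energy d_{x²−y²} orbital empty and maximises CFSE. → square planar.
For [Y(CN)₂(NO₂)₂]−: Summing ligand charges against the −1 overall charge gives an oxidation state of +3 for yttrium. Y sits in group 3, so the d-electron count is 3 − 3 = 0. A d⁰ ion has no crystal-field stabilisation preference between square planar and tetrahedral, so four ligands adopt the sterically favoured tetrahedral geometry. → tetrahedral.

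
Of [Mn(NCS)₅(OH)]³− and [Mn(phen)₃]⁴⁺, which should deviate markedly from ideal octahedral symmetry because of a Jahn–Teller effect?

[Mn(NCS)₅(OH)]³−: Ligand charges: each isothiocyanate is −1; each hydroxide is −1. With an overall charge of −3 the manganese centre must be in the +3 oxidation state. Group 7 minus oxidation state 3 gives a d⁴ configuration. Hydroxide and isothiocyanate are weak-field ligands for a first-row metal, so the complex is high-spin. The t₂g³e_g¹ (high-spin) configuration has an unevenly filled e_g set; the Jahn–Teller theorem predicts a tetragonal distortion (typically axial elongation) to lift the degeneracy.
[Mn(phen)₃]⁴⁺: Summing ligand charges against the +4 overall charge gives an oxidation state of +4 for manganese. Manganese is a group-7 element; Mn(IV) is therefore d³. The d³ configuration leaves the e_g set evenly filled (or empty) — no strong Jahn–Teller driving force.

[Mn(NCS)₅(OH)]³−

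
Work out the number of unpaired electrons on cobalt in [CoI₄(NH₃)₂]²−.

Summing ligand charges against the −2 overall charge gives an oxidation state of +2 for cobalt.
Group 9 minus oxidation state 2 gives a d⁷ configuration.
The spin state decides the count: Iodide is a weak-field ligand for a first-row metal, so the complex is high-spin.
An octahedral high-spin d⁷ ion is t₂g⁵e_g², giving 3 unpaired electrons.

3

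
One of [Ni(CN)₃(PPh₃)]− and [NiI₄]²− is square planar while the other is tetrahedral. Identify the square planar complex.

For [Ni(CN)₃(PPh₃)]−: Summing ligand charges against the −1 overall charge gives an oxidation state of +2 for nickel. Nickel is a group-10 element; Ni(II) is therefore d⁸. Cyanide and triphenylphosphine are strong-field ligands (high in the spectrochemical series). A 3d d⁸ ion with strong-field ligands gains enough CFSE to favour square planar over tetrahedral. → square planar.
For [NiI₄]²−: Summing ligand charges against the −2 overall charge gives an oxidation state of +2 for nickel. Nickel is a group-10 element; Ni(II) is therefore d⁸. Iodide is a weak-field ligand. With weak-field ligands the CFSE gain from square planar is small, so a 3d d⁸ ion takes the sterically preferred tetrahedral geometry. → tetrahedral.

[Ni(CN)₃(PPh₃)]−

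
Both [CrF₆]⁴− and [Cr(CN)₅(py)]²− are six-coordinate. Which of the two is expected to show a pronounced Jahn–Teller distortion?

[CrF₆]⁴−

[CrF₆]⁴−: Each fluoride is −1; balancing the −4 overall charge requires Cr(II). Chromium is a group-6 element; Cr(II) is therefore d⁴. Fluoride is a weak-field ligand for a first-row metal, so the complex is high-spin. The t₂g³e_g¹ (high-spin) configuration has an unevenly filled e_g set; the Jahn–Teller theorem predicts a tetragonal distortion (typically axial elongation) to lift the degeneracy.
[Cr(CN)₅(py)]²−: Ligand charges: each cyanide is −1; pyridine is neutral. With an overall charge of −2 the chromium centre must be in the +3 oxidation state. Cr sits in group 6, so the d-electron count is 6 − 3 = 3. The d³ configuration leaves the e_g set evenly filled (or empty) — no strong Jahn–Teller driving force.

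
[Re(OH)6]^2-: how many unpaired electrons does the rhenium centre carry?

3 unpaired electrons

Summing ligand charges against the −2 overall charge gives an oxidation state of +4 for rhenium.
Group 7 minus oxidation state 4 gives a d³ configuration.
In an octahedral field the d³ configuration is t₂g³e_g⁰ (only one arrangement possible), giving 3 unpaired electrons.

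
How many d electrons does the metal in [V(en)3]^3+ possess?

Ethylenediamine is neutral; balancing the +3 overall charge requires V(III).
V sits in group 5, so the d-electron count is 5 − 3 = 2.

d2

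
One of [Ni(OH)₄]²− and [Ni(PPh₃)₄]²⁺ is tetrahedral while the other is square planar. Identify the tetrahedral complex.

[Ni(OH)₄]²−

For [Ni(OH)₄]²−: Each hydroxide is −1; balancing the −2 overall charge requires Ni(II). Nickel is a group-10 element; Ni(II) is therefore d⁸. Hydroxide is a weak-field ligand. With weak-field ligands the CFSE gain from square planar is small, so a 3d d⁸ ion takes the sterically preferred tetrahedral geometry. → tetrahedral.
For [Ni(PPh₃)₄]²⁺: Summing ligand charges against the +2 overall charge gives an oxidation state of +2 for nickel. Ni sits in group 10, so the d-electron count is 10 − 2 = 8. Triphenylphosphine is a strong-field ligand (high in the spectrochemical series). A 3d d⁸ ion with strong-field ligands gains enough CFSE to favour square planar over tetrahedral. → square planar.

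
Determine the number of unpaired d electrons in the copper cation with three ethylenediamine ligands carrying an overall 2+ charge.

Ligand charges: ethylenediamine is neutral. With an overall charge of +2 the copper centre must be in the +2 oxidation state.
Copper is a group-11 element; Cu(II) is therefore d⁹.
Counting donor atoms: 3×ethylenediamine (bidentate) → 6 donors. Coordination number = 6.
In an octahedral field the d⁹ configuration is t₂g⁶e_g³ (only one arrangement possible), giving 1 unpaired electron.

1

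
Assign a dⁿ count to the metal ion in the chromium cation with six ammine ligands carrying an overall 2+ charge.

Ligand charges: ammonia is neutral. With an overall charge of +2 the chromium centre must be in the +2 oxidation state.
Cr sits in group 6, so the d-electron count is 6 − 2 = 4.

d4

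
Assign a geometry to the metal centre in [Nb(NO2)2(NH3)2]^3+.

Each nitro (N-bound nitrite) is −1; ammonia is neutral; balancing the +3 overall charge requires Nb(V).
Group 5 minus oxidation state 5 gives a d⁰ configuration.
Coordination number: 4.
A d⁰ ion has no crystal-field stabilisation preference between square planar and tetrahedral, so four ligands adopt the sterically favoured tetrahedral geometry.

tetrahedral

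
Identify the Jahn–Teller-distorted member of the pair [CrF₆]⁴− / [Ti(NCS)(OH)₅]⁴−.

[CrF₆]⁴−

[CrF₆]⁴−: Ligand charges: each fluoride is −1. With an overall charge of −4 the chromium centre must be in the +2 oxidation state. Chromium is a group-6 element; Cr(II) is therefore d⁴. Fluoride is a weak-field ligand for a first-row metal, so the complex is high-spin. The t₂g³e_g¹ (high-spin) configuration has an unevenly filled e_g set; the Jahn–Teller theorem predicts a tetragonal distortion (typically axial elongation) to lift the degeneracy.
[Ti(NCS)(OH)₅]⁴−: Ligand charges: each isothiocyanate is −1; each hydroxide is −1. With an overall charge of −4 the titanium centre must be in the +2 oxidation state. Ti sits in group 4, so the d-electron count is 4 − 2 = 2. The d² configuration leaves the e_g set evenly filled (or empty) — no strong Jahn–Teller driving force.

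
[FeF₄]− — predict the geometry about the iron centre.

tetrahedral

Ligand charges: each fluoride is −1. With an overall charge of −1 the iron centre must be in the +3 oxidation state.
Iron is a group-8 element; Fe(III) is therefore d⁵.
With 4 monodentate ligands the coordination number is 4.
Fluoride is a weak-field ligand.
A high-spin d⁵ ion has zero CFSE in either geometry, so four ligands adopt the sterically favoured tetrahedral geometry.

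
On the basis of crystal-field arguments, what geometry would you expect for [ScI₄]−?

Ligand charges: each iodide is −1. With an overall charge of −1 the scandium centre must be in the +3 oxidation state.
Sc sits in group 3, so the d-electron count is 3 − 3 = 0.
Coordination number: 4.
A d⁰ ion has no crystal-field stabilisation preference between square planar and tetrahedral, so four ligands adopt the sterically favoured tetrahedral geometry.

tetrahedral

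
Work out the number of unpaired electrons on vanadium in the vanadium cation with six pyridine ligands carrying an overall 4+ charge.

1

Pyridine is neutral; balancing the +4 overall charge requires V(IV).
Group 5 minus oxidation state 4 gives a d¹ configuration.
In an octahedral field the d¹ configuration is t₂g¹e_g⁰ (only one arrangement possible), giving 1 unpaired electron.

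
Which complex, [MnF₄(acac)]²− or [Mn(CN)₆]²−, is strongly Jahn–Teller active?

[MnF₄(acac)]²−

[MnF₄(acac)]²−: Ligand charges: each fluoride is −1; each acetylacetonate is −1. With an overall charge of −2 the manganese centre must be in the +3 oxidation state. Group 7 minus oxidation state 3 gives a d⁴ configuration. Acetylacetonate and fluoride are weak-field ligands for a first-row metal, so the complex is high-spin. The t₂g³e_g¹ (high-spin) configuration has an unevenly filled e_g set; the Jahn–Teller theorem predicts a tetragonal distortion (typically axial elongation) to lift the degeneracy.
[Mn(CN)₆]²−: Each cyanide is −1; balancing the −2 overall charge requires Mn(IV). Mn sits in group 7, so the d-electron count is 7 − 4 = 3. The d³ configuration leaves the e_g set evenly filled (or empty) — no strong Jahn–Teller driving force.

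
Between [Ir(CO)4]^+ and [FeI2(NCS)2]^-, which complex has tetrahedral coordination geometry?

For [Ir(CO)4]^+: Carbonyl is neutral; balancing the +1 overall charge requires Ir(I). Group 9 minus oxidation state 1 gives a d⁸ configuration. A 5d d⁸ ion has a large crystal-field splitting; square planar leaves the high-energy d_{x²−y²} orbital empty and maximises CFSE. → square planar.
For [FeI2(NCS)2]^-: Ligand charges: each iodide is −1; each isothiocyanate is −1. With an overall charge of −1 the iron centre must be in the +3 oxidation state. Fe sits in group 8, so the d-electron count is 8 − 3 = 5. A high-spin d⁵ ion has zero CFSE in either geometry, so four ligands adopt the sterically favoured tetrahedral geometry. → tetrahedral.

[FeI2(NCS)2]^-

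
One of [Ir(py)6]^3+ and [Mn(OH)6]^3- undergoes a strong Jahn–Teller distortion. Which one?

[Mn(OH)6]^3-

[Ir(py)6]^3+: Pyridine is neutral; balancing the +3 overall charge requires Ir(III). Ir sits in group 9, so the d-electron count is 9 − 3 = 6. A 5d ion has a large Δₒ and is invariably low-spin. The d⁶ configuration leaves the e_g set evenly filled (or empty) — no strong Jahn–Teller driving force.
[Mn(OH)6]^3-: Summing ligand charges against the −3 overall charge gives an oxidation state of +3 for manganese. Mn sits in group 7, so the d-electron count is 7 − 3 = 4. Hydroxide is a weak-field ligand for a first-row metal, so the complex is high-spin. The t₂g³e_g¹ (high-spin) configuration has an unevenly filled e_g set; the Jahn–Teller theorem predicts a tetragonal distortion (typically axial elongation) to lift the degeneracy.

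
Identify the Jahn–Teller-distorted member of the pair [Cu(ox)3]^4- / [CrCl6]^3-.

[Cu(ox)3]^4-: Summing ligand charges against the −4 overall charge gives an oxidation state of +2 for copper. Cu sits in group 11, so the d-electron count is 11 − 2 = 9. The t₂g⁶e_g³ configuration has an unevenly filled e_g set; the Jahn–Teller theorem predicts a tetragonal distortion (typically axial elongation) to lift the degeneracy.
[CrCl6]^3-: Each chloride is −1; balancing the −3 overall charge requires Cr(III). Cr sits in group 6, so the d-electron count is 6 − 3 = 3. The d³ configuration leaves the e_g set evenly filled (or empty) — no strong Jahn–Teller driving force.

[Cu(ox)3]^4-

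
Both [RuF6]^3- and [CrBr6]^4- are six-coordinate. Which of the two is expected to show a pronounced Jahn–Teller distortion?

[RuF6]^3-: Each fluoride is −1; balancing the −3 overall charge requires Ru(III). Group 8 minus oxidation state 3 gives a d⁵ configuration. A 4d ion has a large Δₒ and is invariably low-spin. The d⁵ configuration leaves the e_g set evenly filled (or empty) — no strong Jahn–Teller driving force.
[CrBr6]^4-: Each bromide is −1; balancing the −4 overall charge requires Cr(II). Cr sits in group 6, so the d-electron count is 6 − 2 = 4. Bromide is a weak-field ligand for a first-row metal, so the complex is high-spin. The t₂g³e_g¹ (high-spin) configuration has an unevenly filled e_g set; the Jahn–Teller theorem predicts a tetragonal distortion (typically axial elongation) to lift the degeneracy.

[CrBr6]^4-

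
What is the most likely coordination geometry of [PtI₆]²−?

Each iodide is −1; balancing the −2 overall charge requires Pt(IV).
Platinum is a group-10 element; Pt(IV) is therefore d⁶.
Coordination number: 6.
Six donors around a single metal centre give an octahedral coordination sphere.

octahedral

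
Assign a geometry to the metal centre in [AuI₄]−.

Ligand charges: each iodide is −1. With an overall charge of −1 the gold centre must be in the +3 oxidation state.
Group 11 minus oxidation state 3 gives a d⁸ configuration.
Coordination number: 4.
A 5d d⁸ ion has a large crystal-field splitting; square planar leaves the high-energy d_{x²−y²} orbital empty and maximises CFSE.

square planar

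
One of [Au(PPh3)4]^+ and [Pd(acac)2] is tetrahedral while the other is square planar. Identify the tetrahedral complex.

For [Au(PPh3)4]^+: Triphenylphosphine is neutral; balancing the +1 overall charge requires Au(I). Group 11 minus oxidation state 1 gives a d¹⁰ configuration. A d¹⁰ ion has no crystal-field stabilisation preference between square planar and tetrahedral, so four ligands adopt the sterically favoured tetrahedral geometry. → tetrahedral.
For [Pd(acac)2]: Each acetylacetonate is −1; balancing the 0 overall charge requires Pd(II). Palladium is a group-10 element; Pd(II) is therefore d⁸. A 4d d⁸ ion has a large crystal-field splitting; square planar leaves the high-energy d_{x²−y²} orbital empty and maximises CFSE. → square planar.

[Au(PPh3)4]^+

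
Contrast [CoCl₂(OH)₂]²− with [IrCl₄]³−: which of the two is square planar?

[IrCl₄]³−

For [CoCl₂(OH)₂]²−: Ligand charges: each chloride is −1; each hydroxide is −1. With an overall charge of −2 the cobalt centre must be in the +2 oxidation state. Group 9 minus oxidation state 2 gives a d⁷ configuration. For a high-spin 3d d⁷ ion with weak-field ligands the small Δₜ gives little square-planar CFSE advantage, so four ligands adopt the sterically favoured tetrahedral geometry. → tetrahedral.
For [IrCl₄]³−: Summing ligand charges against the −3 overall charge gives an oxidation state of +1 for iridium. Iridium is a group-9 element; Ir(I) is therefore d⁸. A 5d d⁸ ion has a large crystal-field splitting; square planar leaves the high-energy d_{x²−y²} orbital empty and maximises CFSE. → square planar.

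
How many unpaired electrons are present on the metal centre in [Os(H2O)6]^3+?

1 unpaired electron

Summing ligand charges against the +3 overall charge gives an oxidation state of +3 for osmium.
Osmium is a group-8 element; Os(III) is therefore d⁵.
The spin state decides the count: a 5d ion has a large Δₒ and is invariably low-spin.
An octahedral low-spin d⁵ ion is t₂g⁵e_g⁰, giving 1 unpaired electron.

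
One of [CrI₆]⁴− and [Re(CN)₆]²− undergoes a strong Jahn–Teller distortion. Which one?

[CrI₆]⁴−

[CrI₆]⁴−: Summing ligand charges against the −4 overall charge gives an oxidation state of +2 for chromium. Group 6 minus oxidation state 2 gives a d⁴ configuration. Iodide is a weak-field ligand for a first-row metal, so the complex is high-spin. The t₂g³e_g¹ (high-spin) configuration has an unevenly filled e_g set; the Jahn–Teller theorem predicts a tetragonal distortion (typically axial elongation) to lift the degeneracy.
[Re(CN)₆]²−: Ligand charges: each cyanide is −1. With an overall charge of −2 the rhenium centre must be in the +4 oxidation state. Group 7 minus oxidation state 4 gives a d³ configuration. The d³ configuration leaves the e_g set evenly filled (or empty) — no strong Jahn–Teller driving force.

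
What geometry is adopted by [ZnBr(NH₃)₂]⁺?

Summing ligand charges against the +1 overall charge gives an oxidation state of +2 for zinc.
Group 12 minus oxidation state 2 gives a d¹⁰ configuration.
Coordination number: 3.
Three ligands around a d¹⁰ centre minimise repulsion in a trigonal-planar arrangement.

trigonal planar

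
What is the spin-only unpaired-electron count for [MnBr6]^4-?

Each bromide is −1; balancing the −4 overall charge requires Mn(II).
Mn sits in group 7, so the d-electron count is 7 − 2 = 5.
The spin state decides the count: Bromide is a weak-field ligand for a first-row metal, so the complex is high-spin.
An octahedral high-spin d⁵ ion is t₂g³e_g², giving 5 unpaired electrons.

5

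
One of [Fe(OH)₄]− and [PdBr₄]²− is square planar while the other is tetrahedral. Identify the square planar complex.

[PdBr₄]²−

For [Fe(OH)₄]−: Summing ligand charges against the −1 overall charge gives an oxidation state of +3 for iron. Fe sits in group 8, so the d-electron count is 8 − 3 = 5. A high-spin d⁵ ion has zero CFSE in either geometry, so four ligands adopt the sterically favoured tetrahedral geometry. → tetrahedral.
For [PdBr₄]²−: Ligand charges: each bromide is −1. With an overall charge of −2 the palladium centre must be in the +2 oxidation state. Palladium is a group-10 element; Pd(II) is therefore d⁸. A 4d d⁸ ion has a large crystal-field splitting; square planar leaves the high-energy d_{x²−y²} orbital empty and maximises CFSE. → square planar.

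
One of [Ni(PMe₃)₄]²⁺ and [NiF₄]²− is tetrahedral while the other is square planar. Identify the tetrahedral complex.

[NiF₄]²−

For [Ni(PMe₃)₄]²⁺: Ligand charges: trimethylphosphine is neutral. With an overall charge of +2 the nickel centre must be in the +2 oxidation state. Nickel is a group-10 element; Ni(II) is therefore d⁸. Trimethylphosphine is a strong-field ligand (high in the spectrochemical series). A 3d d⁸ ion with strong-field ligands gains enough CFSE to favour square planar over tetrahedral. → square planar.
For [NiF₄]²−: Each fluoride is −1; balancing the −2 overall charge requires Ni(II). Ni sits in group 10, so the d-electron count is 10 − 2 = 8. Fluoride is a weak-field ligand. With weak-field ligands the CFSE gain from square planar is small, so a 3d d⁸ ion takes the sterically preferred tetrahedral geometry. → tetrahedral.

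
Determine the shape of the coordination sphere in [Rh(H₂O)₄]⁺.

square planar

Water is neutral; balancing the +1 overall charge requires Rh(I).
Rhodium is a group-9 element; Rh(I) is therefore d⁸.
With 4 monodentate ligands the coordination number is 4.
A 4d d⁸ ion has a large crystal-field splitting; square planar leaves the high-energy d_{x²−y²} orbital empty and maximises CFSE.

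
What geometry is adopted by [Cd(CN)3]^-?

Summing ligand charges against the −1 overall charge gives an oxidation state of +2 for cadmium.
Group 12 minus oxidation state 2 gives a d¹⁰ configuration.
Coordination number: 3.
Three ligands around a d¹⁰ centre minimise repulsion in a trigonal-planar arrangement.

trigonal planar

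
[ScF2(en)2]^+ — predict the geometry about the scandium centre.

octahedral

Summing ligand charges against the +1 overall charge gives an oxidation state of +3 for scandium.
Sc sits in group 3, so the d-electron count is 3 − 3 = 0.
Counting donor atoms: 2×fluoride (monodentate) → 2 donors; 2×ethylenediamine (bidentate) → 4 donors. Coordination number = 6.
Six donors around a single metal centre give an octahedral coordination sphere.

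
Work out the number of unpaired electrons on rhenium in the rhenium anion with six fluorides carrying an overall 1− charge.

2

Summing ligand charges against the −1 overall charge gives an oxidation state of +5 for rhenium.
Group 7 minus oxidation state 5 gives a d² configuration.
In an octahedral field the d² configuration is t₂g²e_g⁰ (only one arrangement possible), giving 2 unpaired electrons.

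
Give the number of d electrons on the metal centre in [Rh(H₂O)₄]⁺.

d⁸

Ligand charges: water is neutral. With an overall charge of +1 the rhodium centre must be in the +1 oxidation state.
Group 9 minus oxidation state 1 gives a d⁸ configuration.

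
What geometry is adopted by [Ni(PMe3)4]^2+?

Trimethylphosphine is neutral; balancing the +2 overall charge requires Ni(II).
Nickel is a group-10 element; Ni(II) is therefore d⁸.
With 4 monodentate ligands the coordination number is 4.
Trimethylphosphine is a strong-field ligand (high in the spectrochemical series).
A 3d d⁸ ion with strong-field ligands gains enough CFSE to favour square planar over tetrahedral.

square planar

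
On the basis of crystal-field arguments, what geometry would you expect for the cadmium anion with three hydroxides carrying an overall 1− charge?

Ligand charges: each hydroxide is −1. With an overall charge of −1 the cadmium centre must be in the +2 oxidation state.
Group 12 minus oxidation state 2 gives a d¹⁰ configuration.
Coordination number: 3.
Three ligands around a d¹⁰ centre minimise repulsion in a trigonal-planar arrangement.

trigonal planar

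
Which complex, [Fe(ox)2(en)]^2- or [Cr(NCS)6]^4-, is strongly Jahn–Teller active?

[Cr(NCS)6]^4-

[Fe(ox)2(en)]^2-: Summing ligand charges against the −2 overall charge gives an oxidation state of +2 for iron. Group 8 minus oxidation state 2 gives a d⁶ configuration. Oxalate is a weak-field ligand for a first-row metal, so the complex is high-spin. The d⁶ configuration leaves the e_g set evenly filled (or empty) — no strong Jahn–Teller driving force.
[Cr(NCS)6]^4-: Ligand charges: each isothiocyanate is −1. With an overall charge of −4 the chromium centre must be in the +2 oxidation state. Group 6 minus oxidation state 2 gives a d⁴ configuration. Isothiocyanate is a weak-field ligand for a first-row metal, so the complex is high-spin. The t₂g³e_g¹ (high-spin) configuration has an unevenly filled e_g set; the Jahn–Teller theorem predicts a tetragonal distortion (typically axial elongation) to lift the degeneracy.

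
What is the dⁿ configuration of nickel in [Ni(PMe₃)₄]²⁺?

Ligand charges: trimethylphosphine is neutral. With an overall charge of +2 the nickel centre must be in the +2 oxidation state.
Group 10 minus oxidation state 2 gives a d⁸ configuration.

d⁸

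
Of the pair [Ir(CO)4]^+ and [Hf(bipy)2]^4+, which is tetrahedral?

For [Ir(CO)4]^+: Carbonyl is neutral; balancing the +1 overall charge requires Ir(I). Group 9 minus oxidation state 1 gives a d⁸ configuration. A 5d d⁸ ion has a large crystal-field splitting; square planar leaves the high-energy d_{x²−y²} orbital empty and maximises CFSE. → square planar.
For [Hf(bipy)2]^4+: Ligand charges: 2,2′-bipyridine is neutral. With an overall charge of +4 the hafnium centre must be in the +4 oxidation state. Hafnium is a group-4 element; Hf(IV) is therefore d⁰. A d⁰ ion has no crystal-field stabilisation preference between square planar and tetrahedral, so four ligands adopt the sterically favoured tetrahedral geometry. → tetrahedral.

[Hf(bipy)2]^4+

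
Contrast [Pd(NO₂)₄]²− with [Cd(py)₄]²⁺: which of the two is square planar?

[Pd(NO₂)₄]²−

For [Pd(NO₂)₄]²−: Summing ligand charges against the −2 overall charge gives an oxidation state of +2 for palladium. Palladium is a group-10 element; Pd(II) is therefore d⁸. A 4d d⁸ ion has a large crystal-field splitting; square planar leaves the high-energy d_{x²−y²} orbital empty and maximises CFSE. → square planar.
For [Cd(py)₄]²⁺: Pyridine is neutral; balancing the +2 overall charge requires Cd(II). Cadmium is a group-12 element; Cd(II) is therefore d¹⁰. A d¹⁰ ion has no crystal-field stabilisation preference between square planar and tetrahedral, so four ligands adopt the sterically favoured tetrahedral geometry. → tetrahedral.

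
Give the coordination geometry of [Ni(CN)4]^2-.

square planar

Each cyanide is −1; balancing the −2 overall charge requires Ni(II).
Group 10 minus oxidation state 2 gives a d⁸ configuration.
Coordination number: 4.
Cyanide is a strong-field ligand (high in the spectrochemical series).
A 3d d⁸ ion with strong-field ligands gains enough CFSE to favour square planar over tetrahedral.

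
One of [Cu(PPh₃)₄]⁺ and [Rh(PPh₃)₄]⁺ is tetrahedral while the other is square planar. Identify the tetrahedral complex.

For [Cu(PPh₃)₄]⁺: Triphenylphosphine is neutral; balancing the +1 overall charge requires Cu(I). Copper is a group-11 element; Cu(I) is therefore d¹⁰. A d¹⁰ ion has no crystal-field stabilisation preference between square planar and tetrahedral, so four ligands adopt the sterically favoured tetrahedral geometry. → tetrahedral.
For [Rh(PPh₃)₄]⁺: Ligand charges: triphenylphosphine is neutral. With an overall charge of +1 the rhodium centre must be in the +1 oxidation state. Rh sits in group 9, so the d-electron count is 9 − 1 = 8. A 4d d⁸ ion has a large crystal-field splitting; square planar leaves the high-energy d_{x²−y²} orbital empty and maximises CFSE. → square planar.

[Cu(PPh₃)₄]⁺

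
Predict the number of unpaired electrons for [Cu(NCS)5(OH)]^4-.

Ligand charges: each isothiocyanate is −1; each hydroxide is −1. With an overall charge of −4 the copper centre must be in the +2 oxidation state.
Cu sits in group 11, so the d-electron count is 11 − 2 = 9.
In an octahedral field the d⁹ configuration is t₂g⁶e_g³ (only one arrangement possible), giving 1 unpaired electron.

1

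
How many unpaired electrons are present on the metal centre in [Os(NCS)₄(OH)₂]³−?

1 unpaired electron

Ligand charges: each isothiocyanate is −1; each hydroxide is −1. With an overall charge of −3 the osmium centre must be in the +3 oxidation state.
Osmium is a group-8 element; Os(III) is therefore d⁵.
The spin state decides the count: a 5d ion has a large Δₒ and is invariably low-spin.
An octahedral low-spin d⁵ ion is t₂g⁵e_g⁰, giving 1 unpaired electron.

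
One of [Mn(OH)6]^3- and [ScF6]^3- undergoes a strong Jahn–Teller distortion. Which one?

[Mn(OH)6]^3-

[Mn(OH)6]^3-: Summing ligand charges against the −3 overall charge gives an oxidation state of +3 for manganese. Mn sits in group 7, so the d-electron count is 7 − 3 = 4. Hydroxide is a weak-field ligand for a first-row metal, so the complex is high-spin. The t₂g³e_g¹ (high-spin) configuration has an unevenly filled e_g set; the Jahn–Teller theorem predicts a tetragonal distortion (typically axial elongation) to lift the degeneracy.
[ScF6]^3-: Ligand charges: each fluoride is −1. With an overall charge of −3 the scandium centre must be in the +3 oxidation state. Sc sits in group 3, so the d-electron count is 3 − 3 = 0. The d⁰ configuration leaves the e_g set evenly filled (or empty) — no strong Jahn–Teller driving force.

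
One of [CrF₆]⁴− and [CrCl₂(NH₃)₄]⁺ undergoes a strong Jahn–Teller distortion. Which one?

[CrF₆]⁴−: Ligand charges: each fluoride is −1. With an overall charge of −4 the chromium centre must be in the +2 oxidation state. Chromium is a group-6 element; Cr(II) is therefore d⁴. Fluoride is a weak-field ligand for a first-row metal, so the complex is high-spin. The t₂g³e_g¹ (high-spin) configuration has an unevenly filled e_g set; the Jahn–Teller theorem predicts a tetragonal distortion (typically axial elongation) to lift the degeneracy.
[CrCl₂(NH₃)₄]⁺: Summing ligand charges against the +1 overall charge gives an oxidation state of +3 for chromium. Cr sits in group 6, so the d-electron count is 6 − 3 = 3. The d³ configuration leaves the e_g set evenly filled (or empty) — no strong Jahn–Teller driving force.

[CrF₆]⁴−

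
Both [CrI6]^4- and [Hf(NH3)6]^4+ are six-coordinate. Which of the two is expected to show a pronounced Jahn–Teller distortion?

[CrI6]^4-

[CrI6]^4-: Summing ligand charges against the −4 overall charge gives an oxidation state of +2 for chromium. Group 6 minus oxidation state 2 gives a d⁴ configuration. Iodide is a weak-field ligand for a first-row metal, so the complex is high-spin. The t₂g³e_g¹ (high-spin) configuration has an unevenly filled e_g set; the Jahn–Teller theorem predicts a tetragonal distortion (typically axial elongation) to lift the degeneracy.
[Hf(NH3)6]^4+: Ligand charges: ammonia is neutral. With an overall charge of +4 the hafnium centre must be in the +4 oxidation state. Group 4 minus oxidation state 4 gives a d⁰ configuration. The d⁰ configuration leaves the e_g set evenly filled (or empty) — no strong Jahn–Teller driving force.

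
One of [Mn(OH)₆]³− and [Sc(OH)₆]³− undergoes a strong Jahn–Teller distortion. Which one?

[Mn(OH)₆]³−

[Mn(OH)₆]³−: Ligand charges: each hydroxide is −1. With an overall charge of −3 the manganese centre must be in the +3 oxidation state. Manganese is a group-7 element; Mn(III) is therefore d⁴. Hydroxide is a weak-field ligand for a first-row metal, so the complex is high-spin. The t₂g³e_g¹ (high-spin) configuration has an unevenly filled e_g set; the Jahn–Teller theorem predicts a tetragonal distortion (typically axial elongation) to lift the degeneracy.
[Sc(OH)₆]³−: Ligand charges: each hydroxide is −1. With an overall charge of −3 the scandium centre must be in the +3 oxidation state. Scandium is a group-3 element; Sc(III) is therefore d⁰. The d⁰ configuration leaves the e_g set evenly filled (or empty) — no strong Jahn–Teller driving force.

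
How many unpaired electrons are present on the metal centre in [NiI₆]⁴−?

Ligand charges: each iodide is −1. With an overall charge of −4 the nickel centre must be in the +2 oxidation state.
Group 10 minus oxidation state 2 gives a d⁸ configuration.
In an octahedral field the d⁸ configuration is t₂g⁶e_g² (only one arrangement possible), giving 2 unpaired electrons.

2 unpaired electrons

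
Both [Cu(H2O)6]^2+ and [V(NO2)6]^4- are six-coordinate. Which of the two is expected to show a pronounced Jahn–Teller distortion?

[Cu(H2O)6]^2+

[Cu(H2O)6]^2+: Ligand charges: water is neutral. With an overall charge of +2 the copper centre must be in the +2 oxidation state. Cu sits in group 11, so the d-electron count is 11 − 2 = 9. The t₂g⁶e_g³ configuration has an unevenly filled e_g set; the Jahn–Teller theorem predicts a tetragonal distortion (typically axial elongation) to lift the degeneracy.
[V(NO2)6]^4-: Summing ligand charges against the −4 overall charge gives an oxidation state of +2 for vanadium. V sits in group 5, so the d-electron count is 5 − 2 = 3. The d³ configuration leaves the e_g set evenly filled (or empty) — no strong Jahn–Teller driving force.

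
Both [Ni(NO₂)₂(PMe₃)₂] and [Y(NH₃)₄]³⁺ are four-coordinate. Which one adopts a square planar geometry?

[Ni(NO₂)₂(PMe₃)₂]

For [Ni(NO₂)₂(PMe₃)₂]: Each nitro (N-bound nitrite) is −1; trimethylphosphine is neutral; balancing the 0 overall charge requires Ni(II). Ni sits in group 10, so the d-electron count is 10 − 2 = 8. Nitro (N-bound nitrite) and trimethylphosphine are strong-field ligands (high in the spectrochemical series). A 3d d⁸ ion with strong-field ligands gains enough CFSE to favour square planar over tetrahedral. → square planar.
For [Y(NH₃)₄]³⁺: Ligand charges: ammonia is neutral. With an overall charge of +3 the yttrium centre must be in the +3 oxidation state. Yttrium is a group-3 element; Y(III) is therefore d⁰. A d⁰ ion has no crystal-field stabilisation preference between square planar and tetrahedral, so four ligands adopt the sterically favoured tetrahedral geometry. → tetrahedral.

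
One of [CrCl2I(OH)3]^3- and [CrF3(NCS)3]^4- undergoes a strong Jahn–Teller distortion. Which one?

[CrCl2I(OH)3]^3-: Summing ligand charges against the −3 overall charge gives an oxidation state of +3 for chromium. Chromium is a group-6 element; Cr(III) is therefore d³. The d³ configuration leaves the e_g set evenly filled (or empty) — no strong Jahn–Teller driving force.
[CrF3(NCS)3]^4-: Summing ligand charges against the −4 overall charge gives an oxidation state of +2 for chromium. Group 6 minus oxidation state 2 gives a d⁴ configuration. Fluoride and isothiocyanate are weak-field ligands for a first-row metal, so the complex is high-spin. The t₂g³e_g¹ (high-spin) configuration has an unevenly filled e_g set; the Jahn–Teller theorem predicts a tetragonal distortion (typically axial elongation) to lift the degeneracy.

[CrF3(NCS)3]^4-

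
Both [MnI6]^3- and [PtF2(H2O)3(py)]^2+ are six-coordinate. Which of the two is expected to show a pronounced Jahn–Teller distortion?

[MnI6]^3-: Summing ligand charges against the −3 overall charge gives an oxidation state of +3 for manganese. Manganese is a group-7 element; Mn(III) is therefore d⁴. Iodide is a weak-field ligand for a first-row metal, so the complex is high-spin. The t₂g³e_g¹ (high-spin) configuration has an unevenly filled e_g set; the Jahn–Teller theorem predicts a tetragonal distortion (typically axial elongation) to lift the degeneracy.
[PtF2(H2O)3(py)]^2+: Summing ligand charges against the +2 overall charge gives an oxidation state of +4 for platinum. Group 10 minus oxidation state 4 gives a d⁶ configuration. A 5d ion has a large Δₒ and is invariably low-spin. The d⁶ configuration leaves the e_g set evenly filled (or empty) — no strong Jahn–Teller driving force.

[MnI6]^3-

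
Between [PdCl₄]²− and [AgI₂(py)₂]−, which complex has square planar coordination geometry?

[PdCl₄]²−

For [PdCl₄]²−: Ligand charges: each chloride is −1. With an overall charge of −2 the palladium centre must be in the +2 oxidation state. Group 10 minus oxidation state 2 gives a d⁸ configuration. A 4d d⁸ ion has a large crystal-field splitting; square planar leaves the high-energy d_{x²−y²} orbital empty and maximises CFSE. → square planar.
For [AgI₂(py)₂]−: Ligand charges: each iodide is −1; pyridine is neutral. With an overall charge of −1 the silver centre must be in the +1 oxidation state. Ag sits in group 11, so the d-electron count is 11 − 1 = 10. A d¹⁰ ion has no crystal-field stabilisation preference between square planar and tetrahedral, so four ligands adopt the sterically favoured tetrahedral geometry. → tetrahedral.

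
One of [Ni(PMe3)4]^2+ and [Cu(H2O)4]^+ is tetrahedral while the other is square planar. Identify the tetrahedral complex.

[Cu(H2O)4]^+

For [Ni(PMe3)4]^2+: Trimethylphosphine is neutral; balancing the +2 overall charge requires Ni(II). Group 10 minus oxidation state 2 gives a d⁸ configuration. Trimethylphosphine is a strong-field ligand (high in the spectrochemical series). A 3d d⁸ ion with strong-field ligands gains enough CFSE to favour square planar over tetrahedral. → square planar.
For [Cu(H2O)4]^+: Ligand charges: water is neutral. With an overall charge of +1 the copper centre must be in the +1 oxidation state. Cu sits in group 11, so the d-electron count is 11 − 1 = 10. A d¹⁰ ion has no crystal-field stabilisation preference between square planar and tetrahedral, so four ligands adopt the sterically favoured tetrahedral geometry. → tetrahedral.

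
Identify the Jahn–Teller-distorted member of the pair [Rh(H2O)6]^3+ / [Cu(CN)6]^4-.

[Rh(H2O)6]^3+: Summing ligand charges against the +3 overall charge gives an oxidation state of +3 for rhodium. Rh sits in group 9, so the d-electron count is 9 − 3 = 6. A 4d ion has a large Δₒ and is invariably low-spin. The d⁶ configuration leaves the e_g set evenly filled (or empty) — no strong Jahn–Teller driving force.
[Cu(CN)6]^4-: Each cyanide is −1; balancing the −4 overall charge requires Cu(II). Copper is a group-11 element; Cu(II) is therefore d⁹. The t₂g⁶e_g³ configuration has an unevenly filled e_g set; the Jahn–Teller theorem predicts a tetragonal distortion (typically axial elongation) to lift the degeneracy.

[Cu(CN)6]^4-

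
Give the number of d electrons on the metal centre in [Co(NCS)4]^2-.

Each isothiocyanate is −1; balancing the −2 overall charge requires Co(II).
Co sits in group 9, so the d-electron count is 9 − 2 = 7.

d7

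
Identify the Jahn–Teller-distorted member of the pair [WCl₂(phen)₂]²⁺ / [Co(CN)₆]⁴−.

[Co(CN)₆]⁴−

[WCl₂(phen)₂]²⁺: Ligand charges: each chloride is −1; 1,10-phenanthroline is neutral. With an overall charge of +2 the tungsten centre must be in the +4 oxidation state. Group 6 minus oxidation state 4 gives a d² configuration. The d² configuration leaves the e_g set evenly filled (or empty) — no strong Jahn–Teller driving force.
[Co(CN)₆]⁴−: Summing ligand charges against the −4 overall charge gives an oxidation state of +2 for cobalt. Cobalt is a group-9 element; Co(II) is therefore d⁷. Cyanide is a strong-field ligand (high in the spectrochemical series) for a first-row metal, so the complex is low-spin. The t₂g⁶e_g¹ (low-spin) configuration has an unevenly filled e_g set; the Jahn–Teller theorem predicts a tetragonal distortion (typically axial elongation) to lift the degeneracy.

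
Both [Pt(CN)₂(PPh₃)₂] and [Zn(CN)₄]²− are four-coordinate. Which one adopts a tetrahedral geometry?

For [Pt(CN)₂(PPh₃)₂]: Ligand charges: each cyanide is −1; triphenylphosphine is neutral. With an overall charge of 0 the platinum centre must be in the +2 oxidation state. Platinum is a group-10 element; Pt(II) is therefore d⁸. A 5d d⁸ ion has a large crystal-field splitting; square planar leaves the high-energy d_{x²−y²} orbital empty and maximises CFSE. → square planar.
For [Zn(CN)₄]²−: Ligand charges: each cyanide is −1. With an overall charge of −2 the zinc centre must be in the +2 oxidation state. Group 12 minus oxidation state 2 gives a d¹⁰ configuration. A d¹⁰ ion has no crystal-field stabilisation preference between square planar and tetrahedral, so four ligands adopt the sterically favoured tetrahedral geometry. → tetrahedral.

[Zn(CN)₄]²−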